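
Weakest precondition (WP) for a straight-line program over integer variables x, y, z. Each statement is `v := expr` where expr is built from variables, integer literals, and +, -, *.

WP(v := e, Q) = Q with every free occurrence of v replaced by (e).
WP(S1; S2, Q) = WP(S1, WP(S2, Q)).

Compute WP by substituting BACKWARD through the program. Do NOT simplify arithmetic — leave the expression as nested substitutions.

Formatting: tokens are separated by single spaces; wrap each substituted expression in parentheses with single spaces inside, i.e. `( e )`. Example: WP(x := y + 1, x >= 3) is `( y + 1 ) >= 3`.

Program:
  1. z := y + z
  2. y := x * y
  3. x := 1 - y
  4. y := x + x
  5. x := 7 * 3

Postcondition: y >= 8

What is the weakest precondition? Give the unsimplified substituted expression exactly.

post: y >= 8
stmt 5: x := 7 * 3  -- replace 0 occurrence(s) of x with (7 * 3)
  => y >= 8
stmt 4: y := x + x  -- replace 1 occurrence(s) of y with (x + x)
  => ( x + x ) >= 8
stmt 3: x := 1 - y  -- replace 2 occurrence(s) of x with (1 - y)
  => ( ( 1 - y ) + ( 1 - y ) ) >= 8
stmt 2: y := x * y  -- replace 2 occurrence(s) of y with (x * y)
  => ( ( 1 - ( x * y ) ) + ( 1 - ( x * y ) ) ) >= 8
stmt 1: z := y + z  -- replace 0 occurrence(s) of z with (y + z)
  => ( ( 1 - ( x * y ) ) + ( 1 - ( x * y ) ) ) >= 8

Answer: ( ( 1 - ( x * y ) ) + ( 1 - ( x * y ) ) ) >= 8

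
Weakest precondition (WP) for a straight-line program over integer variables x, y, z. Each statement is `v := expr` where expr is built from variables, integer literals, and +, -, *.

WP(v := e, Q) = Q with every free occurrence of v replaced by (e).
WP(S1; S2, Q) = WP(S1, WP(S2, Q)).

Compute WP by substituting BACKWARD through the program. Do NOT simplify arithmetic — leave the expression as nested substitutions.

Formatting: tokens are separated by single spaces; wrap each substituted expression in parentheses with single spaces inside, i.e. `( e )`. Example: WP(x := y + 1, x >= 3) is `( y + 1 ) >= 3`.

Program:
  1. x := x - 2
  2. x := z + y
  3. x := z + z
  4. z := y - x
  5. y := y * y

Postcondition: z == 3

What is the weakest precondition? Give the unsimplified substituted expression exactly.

Answer: ( y - ( z + z ) ) == 3

Derivation:
post: z == 3
stmt 5: y := y * y  -- replace 0 occurrence(s) of y with (y * y)
  => z == 3
stmt 4: z := y - x  -- replace 1 occurrence(s) of z with (y - x)
  => ( y - x ) == 3
stmt 3: x := z + z  -- replace 1 occurrence(s) of x with (z + z)
  => ( y - ( z + z ) ) == 3
stmt 2: x := z + y  -- replace 0 occurrence(s) of x with (z + y)
  => ( y - ( z + z ) ) == 3
stmt 1: x := x - 2  -- replace 0 occurrence(s) of x with (x - 2)
  => ( y - ( z + z ) ) == 3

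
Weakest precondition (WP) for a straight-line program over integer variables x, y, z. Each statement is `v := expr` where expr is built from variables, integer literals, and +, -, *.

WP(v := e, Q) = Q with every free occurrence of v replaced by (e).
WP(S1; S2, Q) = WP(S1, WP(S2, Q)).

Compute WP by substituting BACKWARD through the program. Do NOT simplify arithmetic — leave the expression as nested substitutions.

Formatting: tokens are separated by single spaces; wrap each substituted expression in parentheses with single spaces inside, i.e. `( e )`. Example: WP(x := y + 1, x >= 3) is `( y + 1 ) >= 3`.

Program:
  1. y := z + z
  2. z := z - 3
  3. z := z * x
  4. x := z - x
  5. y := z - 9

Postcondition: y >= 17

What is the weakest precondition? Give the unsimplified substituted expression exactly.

post: y >= 17
stmt 5: y := z - 9  -- replace 1 occurrence(s) of y with (z - 9)
  => ( z - 9 ) >= 17
stmt 4: x := z - x  -- replace 0 occurrence(s) of x with (z - x)
  => ( z - 9 ) >= 17
stmt 3: z := z * x  -- replace 1 occurrence(s) of z with (z * x)
  => ( ( z * x ) - 9 ) >= 17
stmt 2: z := z - 3  -- replace 1 occurrence(s) of z with (z - 3)
  => ( ( ( z - 3 ) * x ) - 9 ) >= 17
stmt 1: y := z + z  -- replace 0 occurrence(s) of y with (z + z)
  => ( ( ( z - 3 ) * x ) - 9 ) >= 17

Answer: ( ( ( z - 3 ) * x ) - 9 ) >= 17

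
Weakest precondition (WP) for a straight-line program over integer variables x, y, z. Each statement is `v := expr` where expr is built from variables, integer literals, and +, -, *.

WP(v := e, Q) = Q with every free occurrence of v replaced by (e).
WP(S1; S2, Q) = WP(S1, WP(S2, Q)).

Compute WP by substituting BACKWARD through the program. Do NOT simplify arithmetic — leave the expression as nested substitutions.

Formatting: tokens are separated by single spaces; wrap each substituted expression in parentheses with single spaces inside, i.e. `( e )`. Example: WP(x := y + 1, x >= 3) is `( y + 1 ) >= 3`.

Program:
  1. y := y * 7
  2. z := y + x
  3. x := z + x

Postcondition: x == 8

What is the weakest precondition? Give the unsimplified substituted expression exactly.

post: x == 8
stmt 3: x := z + x  -- replace 1 occurrence(s) of x with (z + x)
  => ( z + x ) == 8
stmt 2: z := y + x  -- replace 1 occurrence(s) of z with (y + x)
  => ( ( y + x ) + x ) == 8
stmt 1: y := y * 7  -- replace 1 occurrence(s) of y with (y * 7)
  => ( ( ( y * 7 ) + x ) + x ) == 8

Answer: ( ( ( y * 7 ) + x ) + x ) == 8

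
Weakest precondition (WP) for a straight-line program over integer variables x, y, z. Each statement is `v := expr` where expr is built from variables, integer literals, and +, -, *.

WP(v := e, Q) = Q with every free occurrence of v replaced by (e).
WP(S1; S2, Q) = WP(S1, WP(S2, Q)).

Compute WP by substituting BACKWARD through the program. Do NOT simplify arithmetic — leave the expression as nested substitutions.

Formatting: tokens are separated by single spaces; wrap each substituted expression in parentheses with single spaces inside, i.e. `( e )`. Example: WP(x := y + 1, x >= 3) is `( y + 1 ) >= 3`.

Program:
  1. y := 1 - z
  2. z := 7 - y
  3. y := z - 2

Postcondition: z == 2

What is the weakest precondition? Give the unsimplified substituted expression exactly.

Answer: ( 7 - ( 1 - z ) ) == 2

Derivation:
post: z == 2
stmt 3: y := z - 2  -- replace 0 occurrence(s) of y with (z - 2)
  => z == 2
stmt 2: z := 7 - y  -- replace 1 occurrence(s) of z with (7 - y)
  => ( 7 - y ) == 2
stmt 1: y := 1 - z  -- replace 1 occurrence(s) of y with (1 - z)
  => ( 7 - ( 1 - z ) ) == 2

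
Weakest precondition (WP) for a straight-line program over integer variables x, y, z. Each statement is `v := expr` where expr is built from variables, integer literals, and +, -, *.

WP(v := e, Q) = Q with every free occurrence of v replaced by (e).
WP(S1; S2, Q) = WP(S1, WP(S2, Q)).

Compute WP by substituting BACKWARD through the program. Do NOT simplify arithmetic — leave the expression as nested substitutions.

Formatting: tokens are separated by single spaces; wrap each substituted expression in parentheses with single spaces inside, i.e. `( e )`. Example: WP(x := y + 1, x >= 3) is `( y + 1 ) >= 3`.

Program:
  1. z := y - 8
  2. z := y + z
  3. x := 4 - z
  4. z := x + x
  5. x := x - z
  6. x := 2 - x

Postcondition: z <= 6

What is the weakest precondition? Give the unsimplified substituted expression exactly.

Answer: ( ( 4 - ( y + ( y - 8 ) ) ) + ( 4 - ( y + ( y - 8 ) ) ) ) <= 6

Derivation:
post: z <= 6
stmt 6: x := 2 - x  -- replace 0 occurrence(s) of x with (2 - x)
  => z <= 6
stmt 5: x := x - z  -- replace 0 occurrence(s) of x with (x - z)
  => z <= 6
stmt 4: z := x + x  -- replace 1 occurrence(s) of z with (x + x)
  => ( x + x ) <= 6
stmt 3: x := 4 - z  -- replace 2 occurrence(s) of x with (4 - z)
  => ( ( 4 - z ) + ( 4 - z ) ) <= 6
stmt 2: z := y + z  -- replace 2 occurrence(s) of z with (y + z)
  => ( ( 4 - ( y + z ) ) + ( 4 - ( y + z ) ) ) <= 6
stmt 1: z := y - 8  -- replace 2 occurrence(s) of z with (y - 8)
  => ( ( 4 - ( y + ( y - 8 ) ) ) + ( 4 - ( y + ( y - 8 ) ) ) ) <= 6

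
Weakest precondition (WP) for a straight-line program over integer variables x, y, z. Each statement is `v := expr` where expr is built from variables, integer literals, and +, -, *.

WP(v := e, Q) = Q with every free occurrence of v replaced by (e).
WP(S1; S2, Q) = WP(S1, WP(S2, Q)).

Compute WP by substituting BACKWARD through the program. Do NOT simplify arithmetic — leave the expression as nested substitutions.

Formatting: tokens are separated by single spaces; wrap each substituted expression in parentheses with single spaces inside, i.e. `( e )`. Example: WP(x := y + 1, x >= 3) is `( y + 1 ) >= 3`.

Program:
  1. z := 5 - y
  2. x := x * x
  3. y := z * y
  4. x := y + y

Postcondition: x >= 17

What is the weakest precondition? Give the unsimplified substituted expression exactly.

Answer: ( ( ( 5 - y ) * y ) + ( ( 5 - y ) * y ) ) >= 17

Derivation:
post: x >= 17
stmt 4: x := y + y  -- replace 1 occurrence(s) of x with (y + y)
  => ( y + y ) >= 17
stmt 3: y := z * y  -- replace 2 occurrence(s) of y with (z * y)
  => ( ( z * y ) + ( z * y ) ) >= 17
stmt 2: x := x * x  -- replace 0 occurrence(s) of x with (x * x)
  => ( ( z * y ) + ( z * y ) ) >= 17
stmt 1: z := 5 - y  -- replace 2 occurrence(s) of z with (5 - y)
  => ( ( ( 5 - y ) * y ) + ( ( 5 - y ) * y ) ) >= 17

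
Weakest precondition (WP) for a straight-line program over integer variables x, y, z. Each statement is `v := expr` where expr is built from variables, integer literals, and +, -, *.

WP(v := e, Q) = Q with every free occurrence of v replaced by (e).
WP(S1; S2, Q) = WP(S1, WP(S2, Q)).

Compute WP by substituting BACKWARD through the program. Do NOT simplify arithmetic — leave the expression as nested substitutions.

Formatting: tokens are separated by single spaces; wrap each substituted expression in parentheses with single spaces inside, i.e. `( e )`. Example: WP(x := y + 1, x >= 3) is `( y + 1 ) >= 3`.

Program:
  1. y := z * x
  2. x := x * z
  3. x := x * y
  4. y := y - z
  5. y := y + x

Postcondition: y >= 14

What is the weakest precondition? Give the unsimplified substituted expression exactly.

Answer: ( ( ( z * x ) - z ) + ( ( x * z ) * ( z * x ) ) ) >= 14

Derivation:
post: y >= 14
stmt 5: y := y + x  -- replace 1 occurrence(s) of y with (y + x)
  => ( y + x ) >= 14
stmt 4: y := y - z  -- replace 1 occurrence(s) of y with (y - z)
  => ( ( y - z ) + x ) >= 14
stmt 3: x := x * y  -- replace 1 occurrence(s) of x with (x * y)
  => ( ( y - z ) + ( x * y ) ) >= 14
stmt 2: x := x * z  -- replace 1 occurrence(s) of x with (x * z)
  => ( ( y - z ) + ( ( x * z ) * y ) ) >= 14
stmt 1: y := z * x  -- replace 2 occurrence(s) of y with (z * x)
  => ( ( ( z * x ) - z ) + ( ( x * z ) * ( z * x ) ) ) >= 14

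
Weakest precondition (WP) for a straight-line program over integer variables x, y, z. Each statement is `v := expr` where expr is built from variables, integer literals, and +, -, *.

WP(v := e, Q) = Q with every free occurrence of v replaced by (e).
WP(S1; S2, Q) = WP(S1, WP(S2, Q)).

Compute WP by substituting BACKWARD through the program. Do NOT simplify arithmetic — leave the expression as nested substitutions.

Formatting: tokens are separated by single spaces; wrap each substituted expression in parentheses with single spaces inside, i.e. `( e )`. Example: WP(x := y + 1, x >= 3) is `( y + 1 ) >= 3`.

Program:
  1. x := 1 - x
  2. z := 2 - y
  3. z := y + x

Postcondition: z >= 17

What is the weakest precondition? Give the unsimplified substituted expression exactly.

post: z >= 17
stmt 3: z := y + x  -- replace 1 occurrence(s) of z with (y + x)
  => ( y + x ) >= 17
stmt 2: z := 2 - y  -- replace 0 occurrence(s) of z with (2 - y)
  => ( y + x ) >= 17
stmt 1: x := 1 - x  -- replace 1 occurrence(s) of x with (1 - x)
  => ( y + ( 1 - x ) ) >= 17

Answer: ( y + ( 1 - x ) ) >= 17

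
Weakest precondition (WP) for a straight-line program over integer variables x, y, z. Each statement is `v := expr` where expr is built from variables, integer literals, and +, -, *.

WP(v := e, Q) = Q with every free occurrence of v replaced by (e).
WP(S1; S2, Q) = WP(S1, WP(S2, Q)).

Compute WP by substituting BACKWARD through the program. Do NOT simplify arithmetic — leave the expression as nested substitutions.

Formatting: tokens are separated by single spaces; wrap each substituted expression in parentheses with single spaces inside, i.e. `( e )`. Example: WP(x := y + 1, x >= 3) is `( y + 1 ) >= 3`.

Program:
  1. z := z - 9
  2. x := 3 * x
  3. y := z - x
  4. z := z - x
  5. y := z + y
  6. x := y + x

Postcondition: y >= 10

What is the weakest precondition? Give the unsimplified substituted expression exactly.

post: y >= 10
stmt 6: x := y + x  -- replace 0 occurrence(s) of x with (y + x)
  => y >= 10
stmt 5: y := z + y  -- replace 1 occurrence(s) of y with (z + y)
  => ( z + y ) >= 10
stmt 4: z := z - x  -- replace 1 occurrence(s) of z with (z - x)
  => ( ( z - x ) + y ) >= 10
stmt 3: y := z - x  -- replace 1 occurrence(s) of y with (z - x)
  => ( ( z - x ) + ( z - x ) ) >= 10
stmt 2: x := 3 * x  -- replace 2 occurrence(s) of x with (3 * x)
  => ( ( z - ( 3 * x ) ) + ( z - ( 3 * x ) ) ) >= 10
stmt 1: z := z - 9  -- replace 2 occurrence(s) of z with (z - 9)
  => ( ( ( z - 9 ) - ( 3 * x ) ) + ( ( z - 9 ) - ( 3 * x ) ) ) >= 10

Answer: ( ( ( z - 9 ) - ( 3 * x ) ) + ( ( z - 9 ) - ( 3 * x ) ) ) >= 10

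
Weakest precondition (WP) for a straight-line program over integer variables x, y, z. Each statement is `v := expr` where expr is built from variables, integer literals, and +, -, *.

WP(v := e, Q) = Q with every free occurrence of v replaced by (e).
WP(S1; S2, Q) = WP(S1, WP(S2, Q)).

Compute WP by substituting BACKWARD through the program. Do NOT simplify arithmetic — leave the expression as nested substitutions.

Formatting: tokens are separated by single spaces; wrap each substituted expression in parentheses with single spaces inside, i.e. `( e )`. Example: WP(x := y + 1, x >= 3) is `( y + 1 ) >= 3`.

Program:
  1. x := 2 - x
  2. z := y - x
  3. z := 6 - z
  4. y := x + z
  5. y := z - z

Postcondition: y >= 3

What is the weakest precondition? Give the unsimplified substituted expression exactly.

Answer: ( ( 6 - ( y - ( 2 - x ) ) ) - ( 6 - ( y - ( 2 - x ) ) ) ) >= 3

Derivation:
post: y >= 3
stmt 5: y := z - z  -- replace 1 occurrence(s) of y with (z - z)
  => ( z - z ) >= 3
stmt 4: y := x + z  -- replace 0 occurrence(s) of y with (x + z)
  => ( z - z ) >= 3
stmt 3: z := 6 - z  -- replace 2 occurrence(s) of z with (6 - z)
  => ( ( 6 - z ) - ( 6 - z ) ) >= 3
stmt 2: z := y - x  -- replace 2 occurrence(s) of z with (y - x)
  => ( ( 6 - ( y - x ) ) - ( 6 - ( y - x ) ) ) >= 3
stmt 1: x := 2 - x  -- replace 2 occurrence(s) of x with (2 - x)
  => ( ( 6 - ( y - ( 2 - x ) ) ) - ( 6 - ( y - ( 2 - x ) ) ) ) >= 3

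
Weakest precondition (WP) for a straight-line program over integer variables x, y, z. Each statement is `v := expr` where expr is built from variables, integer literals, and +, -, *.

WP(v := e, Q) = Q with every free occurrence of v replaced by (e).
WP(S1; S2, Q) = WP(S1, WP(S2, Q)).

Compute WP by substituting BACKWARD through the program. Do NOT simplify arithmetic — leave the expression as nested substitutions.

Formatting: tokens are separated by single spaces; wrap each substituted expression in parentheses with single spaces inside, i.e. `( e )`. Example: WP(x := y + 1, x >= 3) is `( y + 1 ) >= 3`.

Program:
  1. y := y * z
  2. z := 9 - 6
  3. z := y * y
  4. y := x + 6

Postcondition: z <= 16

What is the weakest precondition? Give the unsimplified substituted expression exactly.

Answer: ( ( y * z ) * ( y * z ) ) <= 16

Derivation:
post: z <= 16
stmt 4: y := x + 6  -- replace 0 occurrence(s) of y with (x + 6)
  => z <= 16
stmt 3: z := y * y  -- replace 1 occurrence(s) of z with (y * y)
  => ( y * y ) <= 16
stmt 2: z := 9 - 6  -- replace 0 occurrence(s) of z with (9 - 6)
  => ( y * y ) <= 16
stmt 1: y := y * z  -- replace 2 occurrence(s) of y with (y * z)
  => ( ( y * z ) * ( y * z ) ) <= 16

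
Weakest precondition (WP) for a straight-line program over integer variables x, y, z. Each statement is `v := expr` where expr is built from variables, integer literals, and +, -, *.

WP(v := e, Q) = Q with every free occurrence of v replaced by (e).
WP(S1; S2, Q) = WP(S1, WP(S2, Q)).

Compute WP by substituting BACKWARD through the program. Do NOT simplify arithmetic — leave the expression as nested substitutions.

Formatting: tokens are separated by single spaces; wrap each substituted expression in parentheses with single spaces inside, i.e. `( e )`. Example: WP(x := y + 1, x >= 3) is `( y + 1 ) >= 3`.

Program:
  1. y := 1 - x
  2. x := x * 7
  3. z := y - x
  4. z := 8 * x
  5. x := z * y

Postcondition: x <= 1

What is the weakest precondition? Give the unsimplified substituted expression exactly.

Answer: ( ( 8 * ( x * 7 ) ) * ( 1 - x ) ) <= 1

Derivation:
post: x <= 1
stmt 5: x := z * y  -- replace 1 occurrence(s) of x with (z * y)
  => ( z * y ) <= 1
stmt 4: z := 8 * x  -- replace 1 occurrence(s) of z with (8 * x)
  => ( ( 8 * x ) * y ) <= 1
stmt 3: z := y - x  -- replace 0 occurrence(s) of z with (y - x)
  => ( ( 8 * x ) * y ) <= 1
stmt 2: x := x * 7  -- replace 1 occurrence(s) of x with (x * 7)
  => ( ( 8 * ( x * 7 ) ) * y ) <= 1
stmt 1: y := 1 - x  -- replace 1 occurrence(s) of y with (1 - x)
  => ( ( 8 * ( x * 7 ) ) * ( 1 - x ) ) <= 1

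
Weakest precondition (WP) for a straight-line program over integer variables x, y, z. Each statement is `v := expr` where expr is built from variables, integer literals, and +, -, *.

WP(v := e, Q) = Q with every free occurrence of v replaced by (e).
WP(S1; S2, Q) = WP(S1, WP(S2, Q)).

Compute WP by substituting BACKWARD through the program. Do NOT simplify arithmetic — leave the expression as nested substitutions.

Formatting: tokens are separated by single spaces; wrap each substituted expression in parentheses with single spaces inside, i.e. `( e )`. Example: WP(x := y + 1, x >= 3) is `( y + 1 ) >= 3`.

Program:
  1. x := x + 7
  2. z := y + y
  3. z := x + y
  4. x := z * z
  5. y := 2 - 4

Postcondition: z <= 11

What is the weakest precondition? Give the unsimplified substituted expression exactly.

post: z <= 11
stmt 5: y := 2 - 4  -- replace 0 occurrence(s) of y with (2 - 4)
  => z <= 11
stmt 4: x := z * z  -- replace 0 occurrence(s) of x with (z * z)
  => z <= 11
stmt 3: z := x + y  -- replace 1 occurrence(s) of z with (x + y)
  => ( x + y ) <= 11
stmt 2: z := y + y  -- replace 0 occurrence(s) of z with (y + y)
  => ( x + y ) <= 11
stmt 1: x := x + 7  -- replace 1 occurrence(s) of x with (x + 7)
  => ( ( x + 7 ) + y ) <= 11

Answer: ( ( x + 7 ) + y ) <= 11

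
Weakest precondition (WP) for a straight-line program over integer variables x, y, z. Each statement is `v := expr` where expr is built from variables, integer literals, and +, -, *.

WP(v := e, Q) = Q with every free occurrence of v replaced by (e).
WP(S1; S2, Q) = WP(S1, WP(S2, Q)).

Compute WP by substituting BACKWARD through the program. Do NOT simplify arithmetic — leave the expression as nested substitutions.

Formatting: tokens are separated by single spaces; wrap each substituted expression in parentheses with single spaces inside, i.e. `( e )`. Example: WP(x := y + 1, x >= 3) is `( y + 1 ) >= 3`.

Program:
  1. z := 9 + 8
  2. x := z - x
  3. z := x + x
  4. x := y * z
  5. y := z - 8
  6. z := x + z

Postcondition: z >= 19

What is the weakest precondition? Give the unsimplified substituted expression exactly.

post: z >= 19
stmt 6: z := x + z  -- replace 1 occurrence(s) of z with (x + z)
  => ( x + z ) >= 19
stmt 5: y := z - 8  -- replace 0 occurrence(s) of y with (z - 8)
  => ( x + z ) >= 19
stmt 4: x := y * z  -- replace 1 occurrence(s) of x with (y * z)
  => ( ( y * z ) + z ) >= 19
stmt 3: z := x + x  -- replace 2 occurrence(s) of z with (x + x)
  => ( ( y * ( x + x ) ) + ( x + x ) ) >= 19
stmt 2: x := z - x  -- replace 4 occurrence(s) of x with (z - x)
  => ( ( y * ( ( z - x ) + ( z - x ) ) ) + ( ( z - x ) + ( z - x ) ) ) >= 19
stmt 1: z := 9 + 8  -- replace 4 occurrence(s) of z with (9 + 8)
  => ( ( y * ( ( ( 9 + 8 ) - x ) + ( ( 9 + 8 ) - x ) ) ) + ( ( ( 9 + 8 ) - x ) + ( ( 9 + 8 ) - x ) ) ) >= 19

Answer: ( ( y * ( ( ( 9 + 8 ) - x ) + ( ( 9 + 8 ) - x ) ) ) + ( ( ( 9 + 8 ) - x ) + ( ( 9 + 8 ) - x ) ) ) >= 19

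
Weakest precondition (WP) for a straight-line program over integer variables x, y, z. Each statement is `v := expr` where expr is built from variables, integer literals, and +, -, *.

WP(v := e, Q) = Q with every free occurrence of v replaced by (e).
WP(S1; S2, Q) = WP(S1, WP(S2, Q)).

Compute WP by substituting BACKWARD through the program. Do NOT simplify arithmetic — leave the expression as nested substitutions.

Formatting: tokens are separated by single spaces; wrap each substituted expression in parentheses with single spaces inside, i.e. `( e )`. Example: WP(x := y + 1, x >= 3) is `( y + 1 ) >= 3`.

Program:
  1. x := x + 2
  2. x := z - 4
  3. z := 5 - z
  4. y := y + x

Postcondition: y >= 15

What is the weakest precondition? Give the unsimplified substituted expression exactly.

Answer: ( y + ( z - 4 ) ) >= 15

Derivation:
post: y >= 15
stmt 4: y := y + x  -- replace 1 occurrence(s) of y with (y + x)
  => ( y + x ) >= 15
stmt 3: z := 5 - z  -- replace 0 occurrence(s) of z with (5 - z)
  => ( y + x ) >= 15
stmt 2: x := z - 4  -- replace 1 occurrence(s) of x with (z - 4)
  => ( y + ( z - 4 ) ) >= 15
stmt 1: x := x + 2  -- replace 0 occurrence(s) of x with (x + 2)
  => ( y + ( z - 4 ) ) >= 15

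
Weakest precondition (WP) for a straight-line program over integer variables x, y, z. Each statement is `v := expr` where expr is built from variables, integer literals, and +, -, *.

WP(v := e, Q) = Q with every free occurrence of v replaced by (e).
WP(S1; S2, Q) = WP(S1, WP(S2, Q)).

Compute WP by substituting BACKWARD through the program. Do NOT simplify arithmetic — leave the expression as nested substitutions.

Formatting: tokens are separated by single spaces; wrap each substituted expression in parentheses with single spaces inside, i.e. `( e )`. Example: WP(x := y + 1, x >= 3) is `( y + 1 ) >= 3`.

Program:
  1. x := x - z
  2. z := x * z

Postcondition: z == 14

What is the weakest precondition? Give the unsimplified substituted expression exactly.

Answer: ( ( x - z ) * z ) == 14

Derivation:
post: z == 14
stmt 2: z := x * z  -- replace 1 occurrence(s) of z with (x * z)
  => ( x * z ) == 14
stmt 1: x := x - z  -- replace 1 occurrence(s) of x with (x - z)
  => ( ( x - z ) * z ) == 14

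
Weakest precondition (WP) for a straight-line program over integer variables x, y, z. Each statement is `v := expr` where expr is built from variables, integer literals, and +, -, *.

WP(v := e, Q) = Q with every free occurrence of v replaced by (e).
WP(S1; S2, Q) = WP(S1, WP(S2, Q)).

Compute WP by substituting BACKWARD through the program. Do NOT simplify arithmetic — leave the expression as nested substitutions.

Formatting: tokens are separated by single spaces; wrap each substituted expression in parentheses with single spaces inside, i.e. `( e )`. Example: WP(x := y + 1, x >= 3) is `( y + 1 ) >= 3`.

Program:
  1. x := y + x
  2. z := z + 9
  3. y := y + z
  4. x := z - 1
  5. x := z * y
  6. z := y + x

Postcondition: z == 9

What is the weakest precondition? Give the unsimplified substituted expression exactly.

Answer: ( ( y + ( z + 9 ) ) + ( ( z + 9 ) * ( y + ( z + 9 ) ) ) ) == 9

Derivation:
post: z == 9
stmt 6: z := y + x  -- replace 1 occurrence(s) of z with (y + x)
  => ( y + x ) == 9
stmt 5: x := z * y  -- replace 1 occurrence(s) of x with (z * y)
  => ( y + ( z * y ) ) == 9
stmt 4: x := z - 1  -- replace 0 occurrence(s) of x with (z - 1)
  => ( y + ( z * y ) ) == 9
stmt 3: y := y + z  -- replace 2 occurrence(s) of y with (y + z)
  => ( ( y + z ) + ( z * ( y + z ) ) ) == 9
stmt 2: z := z + 9  -- replace 3 occurrence(s) of z with (z + 9)
  => ( ( y + ( z + 9 ) ) + ( ( z + 9 ) * ( y + ( z + 9 ) ) ) ) == 9
stmt 1: x := y + x  -- replace 0 occurrence(s) of x with (y + x)
  => ( ( y + ( z + 9 ) ) + ( ( z + 9 ) * ( y + ( z + 9 ) ) ) ) == 9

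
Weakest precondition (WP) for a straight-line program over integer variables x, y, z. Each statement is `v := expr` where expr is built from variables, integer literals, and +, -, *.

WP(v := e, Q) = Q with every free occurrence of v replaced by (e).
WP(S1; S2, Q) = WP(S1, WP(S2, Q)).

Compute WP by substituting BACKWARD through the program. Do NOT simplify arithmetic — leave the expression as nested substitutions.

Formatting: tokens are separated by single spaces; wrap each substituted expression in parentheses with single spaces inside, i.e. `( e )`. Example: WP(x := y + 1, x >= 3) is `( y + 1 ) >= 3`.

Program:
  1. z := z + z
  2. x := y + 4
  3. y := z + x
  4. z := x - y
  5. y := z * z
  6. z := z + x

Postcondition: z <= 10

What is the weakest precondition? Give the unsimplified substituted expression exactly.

Answer: ( ( ( y + 4 ) - ( ( z + z ) + ( y + 4 ) ) ) + ( y + 4 ) ) <= 10

Derivation:
post: z <= 10
stmt 6: z := z + x  -- replace 1 occurrence(s) of z with (z + x)
  => ( z + x ) <= 10
stmt 5: y := z * z  -- replace 0 occurrence(s) of y with (z * z)
  => ( z + x ) <= 10
stmt 4: z := x - y  -- replace 1 occurrence(s) of z with (x - y)
  => ( ( x - y ) + x ) <= 10
stmt 3: y := z + x  -- replace 1 occurrence(s) of y with (z + x)
  => ( ( x - ( z + x ) ) + x ) <= 10
stmt 2: x := y + 4  -- replace 3 occurrence(s) of x with (y + 4)
  => ( ( ( y + 4 ) - ( z + ( y + 4 ) ) ) + ( y + 4 ) ) <= 10
stmt 1: z := z + z  -- replace 1 occurrence(s) of z with (z + z)
  => ( ( ( y + 4 ) - ( ( z + z ) + ( y + 4 ) ) ) + ( y + 4 ) ) <= 10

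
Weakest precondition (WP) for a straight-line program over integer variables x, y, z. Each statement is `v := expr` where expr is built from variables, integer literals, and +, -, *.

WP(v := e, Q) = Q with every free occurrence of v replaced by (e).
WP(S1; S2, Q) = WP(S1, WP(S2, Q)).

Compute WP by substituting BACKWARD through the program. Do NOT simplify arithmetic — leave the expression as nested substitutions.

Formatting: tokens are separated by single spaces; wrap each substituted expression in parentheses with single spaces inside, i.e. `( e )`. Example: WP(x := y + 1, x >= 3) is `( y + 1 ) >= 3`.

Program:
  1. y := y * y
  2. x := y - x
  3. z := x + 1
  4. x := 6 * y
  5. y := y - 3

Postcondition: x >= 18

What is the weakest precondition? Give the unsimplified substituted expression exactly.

Answer: ( 6 * ( y * y ) ) >= 18

Derivation:
post: x >= 18
stmt 5: y := y - 3  -- replace 0 occurrence(s) of y with (y - 3)
  => x >= 18
stmt 4: x := 6 * y  -- replace 1 occurrence(s) of x with (6 * y)
  => ( 6 * y ) >= 18
stmt 3: z := x + 1  -- replace 0 occurrence(s) of z with (x + 1)
  => ( 6 * y ) >= 18
stmt 2: x := y - x  -- replace 0 occurrence(s) of x with (y - x)
  => ( 6 * y ) >= 18
stmt 1: y := y * y  -- replace 1 occurrence(s) of y with (y * y)
  => ( 6 * ( y * y ) ) >= 18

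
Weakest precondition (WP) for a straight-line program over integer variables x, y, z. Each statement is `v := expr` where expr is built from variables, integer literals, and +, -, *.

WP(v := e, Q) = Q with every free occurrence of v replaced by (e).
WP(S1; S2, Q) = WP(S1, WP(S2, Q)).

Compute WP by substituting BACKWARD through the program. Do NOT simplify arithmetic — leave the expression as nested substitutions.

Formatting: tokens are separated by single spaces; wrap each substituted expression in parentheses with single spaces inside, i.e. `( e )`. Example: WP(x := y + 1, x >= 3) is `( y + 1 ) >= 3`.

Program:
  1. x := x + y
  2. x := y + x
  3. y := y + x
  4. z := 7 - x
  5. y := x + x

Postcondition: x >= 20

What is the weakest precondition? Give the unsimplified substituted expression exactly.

Answer: ( y + ( x + y ) ) >= 20

Derivation:
post: x >= 20
stmt 5: y := x + x  -- replace 0 occurrence(s) of y with (x + x)
  => x >= 20
stmt 4: z := 7 - x  -- replace 0 occurrence(s) of z with (7 - x)
  => x >= 20
stmt 3: y := y + x  -- replace 0 occurrence(s) of y with (y + x)
  => x >= 20
stmt 2: x := y + x  -- replace 1 occurrence(s) of x with (y + x)
  => ( y + x ) >= 20
stmt 1: x := x + y  -- replace 1 occurrence(s) of x with (x + y)
  => ( y + ( x + y ) ) >= 20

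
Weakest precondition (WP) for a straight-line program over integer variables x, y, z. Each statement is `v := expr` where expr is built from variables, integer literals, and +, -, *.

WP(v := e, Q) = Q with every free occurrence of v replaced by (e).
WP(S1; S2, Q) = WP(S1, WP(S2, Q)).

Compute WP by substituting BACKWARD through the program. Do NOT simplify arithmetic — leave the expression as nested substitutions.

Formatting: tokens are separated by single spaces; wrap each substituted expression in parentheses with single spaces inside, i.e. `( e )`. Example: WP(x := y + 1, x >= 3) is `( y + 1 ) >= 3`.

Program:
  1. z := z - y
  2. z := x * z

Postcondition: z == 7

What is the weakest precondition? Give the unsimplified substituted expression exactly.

Answer: ( x * ( z - y ) ) == 7

Derivation:
post: z == 7
stmt 2: z := x * z  -- replace 1 occurrence(s) of z with (x * z)
  => ( x * z ) == 7
stmt 1: z := z - y  -- replace 1 occurrence(s) of z with (z - y)
  => ( x * ( z - y ) ) == 7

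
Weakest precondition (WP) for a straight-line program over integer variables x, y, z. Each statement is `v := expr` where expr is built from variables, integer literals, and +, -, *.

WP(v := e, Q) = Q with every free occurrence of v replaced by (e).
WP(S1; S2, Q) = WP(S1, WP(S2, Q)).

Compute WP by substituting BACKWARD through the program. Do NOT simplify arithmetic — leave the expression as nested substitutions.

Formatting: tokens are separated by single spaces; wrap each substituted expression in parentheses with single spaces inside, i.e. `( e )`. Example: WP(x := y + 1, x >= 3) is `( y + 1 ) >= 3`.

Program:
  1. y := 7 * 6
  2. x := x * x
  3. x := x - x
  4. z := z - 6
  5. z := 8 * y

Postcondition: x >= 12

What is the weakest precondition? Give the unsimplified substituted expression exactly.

Answer: ( ( x * x ) - ( x * x ) ) >= 12

Derivation:
post: x >= 12
stmt 5: z := 8 * y  -- replace 0 occurrence(s) of z with (8 * y)
  => x >= 12
stmt 4: z := z - 6  -- replace 0 occurrence(s) of z with (z - 6)
  => x >= 12
stmt 3: x := x - x  -- replace 1 occurrence(s) of x with (x - x)
  => ( x - x ) >= 12
stmt 2: x := x * x  -- replace 2 occurrence(s) of x with (x * x)
  => ( ( x * x ) - ( x * x ) ) >= 12
stmt 1: y := 7 * 6  -- replace 0 occurrence(s) of y with (7 * 6)
  => ( ( x * x ) - ( x * x ) ) >= 12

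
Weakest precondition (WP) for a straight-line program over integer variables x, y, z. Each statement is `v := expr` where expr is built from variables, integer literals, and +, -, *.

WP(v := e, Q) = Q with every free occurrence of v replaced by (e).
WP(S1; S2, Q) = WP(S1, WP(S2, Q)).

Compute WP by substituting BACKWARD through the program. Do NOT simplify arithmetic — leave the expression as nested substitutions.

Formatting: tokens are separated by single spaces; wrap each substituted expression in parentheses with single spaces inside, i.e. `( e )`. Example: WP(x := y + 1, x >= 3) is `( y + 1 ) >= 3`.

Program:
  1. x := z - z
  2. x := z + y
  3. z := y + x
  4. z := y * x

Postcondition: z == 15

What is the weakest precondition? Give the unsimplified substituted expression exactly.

post: z == 15
stmt 4: z := y * x  -- replace 1 occurrence(s) of z with (y * x)
  => ( y * x ) == 15
stmt 3: z := y + x  -- replace 0 occurrence(s) of z with (y + x)
  => ( y * x ) == 15
stmt 2: x := z + y  -- replace 1 occurrence(s) of x with (z + y)
  => ( y * ( z + y ) ) == 15
stmt 1: x := z - z  -- replace 0 occurrence(s) of x with (z - z)
  => ( y * ( z + y ) ) == 15

Answer: ( y * ( z + y ) ) == 15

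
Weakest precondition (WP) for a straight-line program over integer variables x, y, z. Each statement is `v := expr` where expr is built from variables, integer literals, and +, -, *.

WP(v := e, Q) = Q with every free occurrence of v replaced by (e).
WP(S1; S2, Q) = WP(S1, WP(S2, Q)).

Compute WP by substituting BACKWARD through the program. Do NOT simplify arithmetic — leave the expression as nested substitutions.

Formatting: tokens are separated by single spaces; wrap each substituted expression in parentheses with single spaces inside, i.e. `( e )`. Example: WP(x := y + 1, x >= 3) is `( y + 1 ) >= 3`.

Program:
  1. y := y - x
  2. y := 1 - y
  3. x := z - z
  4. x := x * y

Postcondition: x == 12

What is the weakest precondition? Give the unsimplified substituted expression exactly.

Answer: ( ( z - z ) * ( 1 - ( y - x ) ) ) == 12

Derivation:
post: x == 12
stmt 4: x := x * y  -- replace 1 occurrence(s) of x with (x * y)
  => ( x * y ) == 12
stmt 3: x := z - z  -- replace 1 occurrence(s) of x with (z - z)
  => ( ( z - z ) * y ) == 12
stmt 2: y := 1 - y  -- replace 1 occurrence(s) of y with (1 - y)
  => ( ( z - z ) * ( 1 - y ) ) == 12
stmt 1: y := y - x  -- replace 1 occurrence(s) of y with (y - x)
  => ( ( z - z ) * ( 1 - ( y - x ) ) ) == 12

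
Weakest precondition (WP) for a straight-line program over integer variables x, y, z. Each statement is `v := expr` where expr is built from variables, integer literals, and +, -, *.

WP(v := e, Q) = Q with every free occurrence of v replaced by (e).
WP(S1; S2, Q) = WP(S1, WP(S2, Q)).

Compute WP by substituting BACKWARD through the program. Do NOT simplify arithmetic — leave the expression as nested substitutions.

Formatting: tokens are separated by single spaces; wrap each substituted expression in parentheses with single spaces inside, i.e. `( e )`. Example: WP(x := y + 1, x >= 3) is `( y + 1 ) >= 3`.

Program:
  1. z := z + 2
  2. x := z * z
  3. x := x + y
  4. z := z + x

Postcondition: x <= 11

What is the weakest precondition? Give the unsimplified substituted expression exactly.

Answer: ( ( ( z + 2 ) * ( z + 2 ) ) + y ) <= 11

Derivation:
post: x <= 11
stmt 4: z := z + x  -- replace 0 occurrence(s) of z with (z + x)
  => x <= 11
stmt 3: x := x + y  -- replace 1 occurrence(s) of x with (x + y)
  => ( x + y ) <= 11
stmt 2: x := z * z  -- replace 1 occurrence(s) of x with (z * z)
  => ( ( z * z ) + y ) <= 11
stmt 1: z := z + 2  -- replace 2 occurrence(s) of z with (z + 2)
  => ( ( ( z + 2 ) * ( z + 2 ) ) + y ) <= 11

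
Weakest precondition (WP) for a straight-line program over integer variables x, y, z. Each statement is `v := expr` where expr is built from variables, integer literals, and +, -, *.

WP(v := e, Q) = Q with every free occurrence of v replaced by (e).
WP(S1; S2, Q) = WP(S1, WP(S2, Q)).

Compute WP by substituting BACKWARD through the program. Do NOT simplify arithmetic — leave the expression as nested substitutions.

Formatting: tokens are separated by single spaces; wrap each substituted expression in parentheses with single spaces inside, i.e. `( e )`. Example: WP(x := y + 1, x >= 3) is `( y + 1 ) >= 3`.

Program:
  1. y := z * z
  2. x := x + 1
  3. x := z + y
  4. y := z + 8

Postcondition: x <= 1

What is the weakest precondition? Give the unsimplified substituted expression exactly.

post: x <= 1
stmt 4: y := z + 8  -- replace 0 occurrence(s) of y with (z + 8)
  => x <= 1
stmt 3: x := z + y  -- replace 1 occurrence(s) of x with (z + y)
  => ( z + y ) <= 1
stmt 2: x := x + 1  -- replace 0 occurrence(s) of x with (x + 1)
  => ( z + y ) <= 1
stmt 1: y := z * z  -- replace 1 occurrence(s) of y with (z * z)
  => ( z + ( z * z ) ) <= 1

Answer: ( z + ( z * z ) ) <= 1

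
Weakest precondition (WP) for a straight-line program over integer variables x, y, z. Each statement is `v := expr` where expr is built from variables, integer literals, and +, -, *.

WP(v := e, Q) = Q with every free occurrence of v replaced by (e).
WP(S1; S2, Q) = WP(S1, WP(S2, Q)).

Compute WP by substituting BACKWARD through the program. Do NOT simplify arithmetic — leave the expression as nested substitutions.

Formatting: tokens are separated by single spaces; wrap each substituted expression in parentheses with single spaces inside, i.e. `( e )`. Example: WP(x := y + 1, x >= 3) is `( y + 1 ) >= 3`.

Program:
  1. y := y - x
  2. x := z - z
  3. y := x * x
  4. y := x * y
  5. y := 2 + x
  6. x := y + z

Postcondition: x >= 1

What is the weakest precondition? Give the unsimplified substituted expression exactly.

post: x >= 1
stmt 6: x := y + z  -- replace 1 occurrence(s) of x with (y + z)
  => ( y + z ) >= 1
stmt 5: y := 2 + x  -- replace 1 occurrence(s) of y with (2 + x)
  => ( ( 2 + x ) + z ) >= 1
stmt 4: y := x * y  -- replace 0 occurrence(s) of y with (x * y)
  => ( ( 2 + x ) + z ) >= 1
stmt 3: y := x * x  -- replace 0 occurrence(s) of y with (x * x)
  => ( ( 2 + x ) + z ) >= 1
stmt 2: x := z - z  -- replace 1 occurrence(s) of x with (z - z)
  => ( ( 2 + ( z - z ) ) + z ) >= 1
stmt 1: y := y - x  -- replace 0 occurrence(s) of y with (y - x)
  => ( ( 2 + ( z - z ) ) + z ) >= 1

Answer: ( ( 2 + ( z - z ) ) + z ) >= 1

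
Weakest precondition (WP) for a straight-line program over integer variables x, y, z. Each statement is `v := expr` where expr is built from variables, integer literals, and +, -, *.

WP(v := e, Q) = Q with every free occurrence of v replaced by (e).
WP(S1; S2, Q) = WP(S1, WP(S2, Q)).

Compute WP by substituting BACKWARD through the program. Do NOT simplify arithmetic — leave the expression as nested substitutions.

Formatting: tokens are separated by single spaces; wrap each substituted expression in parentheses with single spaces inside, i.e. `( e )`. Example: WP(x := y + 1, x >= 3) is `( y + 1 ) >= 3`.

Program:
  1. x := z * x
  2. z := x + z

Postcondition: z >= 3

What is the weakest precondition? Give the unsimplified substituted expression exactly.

post: z >= 3
stmt 2: z := x + z  -- replace 1 occurrence(s) of z with (x + z)
  => ( x + z ) >= 3
stmt 1: x := z * x  -- replace 1 occurrence(s) of x with (z * x)
  => ( ( z * x ) + z ) >= 3

Answer: ( ( z * x ) + z ) >= 3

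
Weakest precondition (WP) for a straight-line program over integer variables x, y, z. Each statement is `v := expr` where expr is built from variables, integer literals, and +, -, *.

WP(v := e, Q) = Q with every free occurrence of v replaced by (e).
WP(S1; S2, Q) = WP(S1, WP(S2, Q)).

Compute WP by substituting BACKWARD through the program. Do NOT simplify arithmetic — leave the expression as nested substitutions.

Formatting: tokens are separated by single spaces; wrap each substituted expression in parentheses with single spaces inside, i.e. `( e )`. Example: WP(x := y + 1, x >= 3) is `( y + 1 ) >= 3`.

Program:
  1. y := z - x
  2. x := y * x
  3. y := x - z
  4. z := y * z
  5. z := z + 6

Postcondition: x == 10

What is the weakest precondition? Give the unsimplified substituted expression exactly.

Answer: ( ( z - x ) * x ) == 10

Derivation:
post: x == 10
stmt 5: z := z + 6  -- replace 0 occurrence(s) of z with (z + 6)
  => x == 10
stmt 4: z := y * z  -- replace 0 occurrence(s) of z with (y * z)
  => x == 10
stmt 3: y := x - z  -- replace 0 occurrence(s) of y with (x - z)
  => x == 10
stmt 2: x := y * x  -- replace 1 occurrence(s) of x with (y * x)
  => ( y * x ) == 10
stmt 1: y := z - x  -- replace 1 occurrence(s) of y with (z - x)
  => ( ( z - x ) * x ) == 10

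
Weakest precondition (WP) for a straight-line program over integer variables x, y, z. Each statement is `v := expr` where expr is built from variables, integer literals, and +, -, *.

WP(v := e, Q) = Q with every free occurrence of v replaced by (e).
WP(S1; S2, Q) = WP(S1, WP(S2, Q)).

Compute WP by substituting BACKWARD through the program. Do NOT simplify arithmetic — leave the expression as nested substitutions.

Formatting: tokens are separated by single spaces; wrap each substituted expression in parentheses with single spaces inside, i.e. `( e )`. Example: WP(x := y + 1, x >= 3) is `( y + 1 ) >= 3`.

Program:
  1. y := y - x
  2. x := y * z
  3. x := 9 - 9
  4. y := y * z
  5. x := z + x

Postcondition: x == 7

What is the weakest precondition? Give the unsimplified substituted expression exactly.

Answer: ( z + ( 9 - 9 ) ) == 7

Derivation:
post: x == 7
stmt 5: x := z + x  -- replace 1 occurrence(s) of x with (z + x)
  => ( z + x ) == 7
stmt 4: y := y * z  -- replace 0 occurrence(s) of y with (y * z)
  => ( z + x ) == 7
stmt 3: x := 9 - 9  -- replace 1 occurrence(s) of x with (9 - 9)
  => ( z + ( 9 - 9 ) ) == 7
stmt 2: x := y * z  -- replace 0 occurrence(s) of x with (y * z)
  => ( z + ( 9 - 9 ) ) == 7
stmt 1: y := y - x  -- replace 0 occurrence(s) of y with (y - x)
  => ( z + ( 9 - 9 ) ) == 7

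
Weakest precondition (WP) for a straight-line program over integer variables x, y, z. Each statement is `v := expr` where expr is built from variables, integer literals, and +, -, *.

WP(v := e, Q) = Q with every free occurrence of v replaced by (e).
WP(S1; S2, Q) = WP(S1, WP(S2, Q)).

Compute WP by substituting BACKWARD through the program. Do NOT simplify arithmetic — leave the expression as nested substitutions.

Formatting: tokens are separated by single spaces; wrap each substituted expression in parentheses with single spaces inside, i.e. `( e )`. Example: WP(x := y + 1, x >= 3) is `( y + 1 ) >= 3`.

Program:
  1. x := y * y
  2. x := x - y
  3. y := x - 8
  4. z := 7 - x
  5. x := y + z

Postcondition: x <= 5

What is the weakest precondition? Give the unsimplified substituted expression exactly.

Answer: ( ( ( ( y * y ) - y ) - 8 ) + ( 7 - ( ( y * y ) - y ) ) ) <= 5

Derivation:
post: x <= 5
stmt 5: x := y + z  -- replace 1 occurrence(s) of x with (y + z)
  => ( y + z ) <= 5
stmt 4: z := 7 - x  -- replace 1 occurrence(s) of z with (7 - x)
  => ( y + ( 7 - x ) ) <= 5
stmt 3: y := x - 8  -- replace 1 occurrence(s) of y with (x - 8)
  => ( ( x - 8 ) + ( 7 - x ) ) <= 5
stmt 2: x := x - y  -- replace 2 occurrence(s) of x with (x - y)
  => ( ( ( x - y ) - 8 ) + ( 7 - ( x - y ) ) ) <= 5
stmt 1: x := y * y  -- replace 2 occurrence(s) of x with (y * y)
  => ( ( ( ( y * y ) - y ) - 8 ) + ( 7 - ( ( y * y ) - y ) ) ) <= 5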